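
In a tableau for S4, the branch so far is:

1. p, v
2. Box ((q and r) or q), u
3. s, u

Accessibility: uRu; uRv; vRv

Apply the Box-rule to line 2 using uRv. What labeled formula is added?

(q and r) or q, v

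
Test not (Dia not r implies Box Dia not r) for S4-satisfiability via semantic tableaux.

1. not (Dia not r implies Box Dia not r), w0
2. Dia not r, w0   [neg-implies-rule on 1]
3. not Box Dia not r, w0   [neg-implies-rule on 1]
4. not r, w1   [Dia-rule on 2: fresh world w1, w0Rw1]
5. not Dia not r, w2   [neg-Box-rule on 3: fresh world w2, w0Rw2]
6. r, w2   [neg-Dia-rule on 5 via w2Rw2]
Accessibility: w0Rw0, w0Rw1, w0Rw2, w1Rw1, w2Rw2

Satisfiable (open branch found)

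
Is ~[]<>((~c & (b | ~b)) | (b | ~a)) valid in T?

Not valid

Tableau for the negation []<>((~c & (b | ~b)) | (b | ~a)):
1. []<>((~c & (b | ~b)) | (b | ~a)), 0
2. <>((~c & (b | ~b)) | (b | ~a)), 0
3. (~c & (b | ~b)) | (b | ~a), 1
4. <>((~c & (b | ~b)) | (b | ~a)), 1
5. b | ~a, 1
6. ~a, 1
7. (~c & (b | ~b)) | (b | ~a), 2
8. b | ~a, 2
9. ~a, 2
Accessibility: 0R0, 0R1, 1R1, 1R2, 2R2
The negation has an open branch (countermodel exists).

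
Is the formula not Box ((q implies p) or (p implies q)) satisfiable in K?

No, unsatisfiable

1. not Box ((q implies p) or (p implies q)), 0
2. not ((q implies p) or (p implies q)), 1
3. not (q implies p), 1
4. not (p implies q), 1
5. q, 1
6. not p, 1
7. p, 1
8. not q, 1
Accessibility: 0R1
Branch closes: p and not p both at 1.
(One branch shown.) All branches close.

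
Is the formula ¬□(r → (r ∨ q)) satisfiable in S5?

Unsatisfiable

1. ¬□(r → (r ∨ q)), 0
2. ¬(r → (r ∨ q)), 1   [¬□-rule on 1: fresh world 1, 0R1]
3. r, 1   [¬→-rule on 2]
4. ¬(r ∨ q), 1   [¬→-rule on 2]
5. ¬r, 1   [¬∨-rule on 4]
6. ¬q, 1   [¬∨-rule on 4]
Accessibility: 0R0, 0R1, 1R0, 1R1
Branch closes: r and ¬r both at 1.
Every branch closes; the branch above is one of them.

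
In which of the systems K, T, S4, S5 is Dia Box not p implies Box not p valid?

S5-tableau for the negation not (Dia Box not p implies Box not p):
1. not (Dia Box not p implies Box not p), w0
2. Dia Box not p, w0
3. not Box not p, w0
4. Box not p, w1
5. not p, w0
6. not p, w1
7. p, w2
8. not p, w2
Accessibility: w0Rw0, w0Rw1, w0Rw2, w1Rw0, w1Rw1, w1Rw2, w2Rw0, w2Rw1, w2Rw2
Branch closes: p and not p both at w2.
Every branch closes (one shown): valid in S5.
S4-tableau for the negation not (Dia Box not p implies Box not p):
1. not (Dia Box not p implies Box not p), w0
2. Dia Box not p, w0
3. not Box not p, w0
4. Box not p, w1
5. not p, w1
6. p, w2
Accessibility: w0Rw0, w0Rw1, w0Rw2, w1Rw1, w2Rw2
Complete open branch: countermodel on an S4-frame, so not valid in S4, nor in K, T (the same frame is also a K-frame and a T-frame).

S5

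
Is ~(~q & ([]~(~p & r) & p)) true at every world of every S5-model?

Invalid (countermodel exists)

Tableau for the negation ~q & ([]~(~p & r) & p):
1. ~q & ([]~(~p & r) & p), u
2. ~q, u   [&-rule on 1]
3. []~(~p & r) & p, u   [&-rule on 1]
4. []~(~p & r), u   [&-rule on 3]
5. p, u   [&-rule on 3]
6. ~(~p & r), u   [[]-rule on 4 via uRu]
7. ~r, u   [~&-rule on 6 (branches; this branch)]
Accessibility: uRu
The negation has an open branch (countermodel exists).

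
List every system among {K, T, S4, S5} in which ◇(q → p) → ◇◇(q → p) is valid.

T-tableau for the negation ¬(◇(q → p) → ◇◇(q → p)):
1. ¬(◇(q → p) → ◇◇(q → p)), u
2. ◇(q → p), u
3. ¬◇◇(q → p), u
4. ¬◇(q → p), u
5. ¬(q → p), u
6. q, u
7. ¬p, u
8. q → p, v
9. ¬◇(q → p), v
10. ¬(q → p), v
11. q, v
12. ¬p, v
13. p, v
Accessibility: uRu, uRv, vRv
Branch closes: p and ¬p both at v.
Every branch closes (one shown): valid in T, hence also in S4, S5 (every theorem of T is a theorem of S4 and S5).
K-tableau for the negation ¬(◇(q → p) → ◇◇(q → p)):
1. ¬(◇(q → p) → ◇◇(q → p)), u
2. ◇(q → p), u
3. ¬◇◇(q → p), u
4. q → p, v
5. ¬◇(q → p), v
6. p, v
Accessibility: uRv
Complete open branch: countermodel on a K-frame, so not valid in K.

T, S4, S5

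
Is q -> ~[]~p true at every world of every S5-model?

Tableau for the negation ~(q -> ~[]~p):
1. ~(q -> ~[]~p), 0
2. q, 0
3. []~p, 0
4. ~p, 0
Accessibility: 0R0
The negation has an open branch (countermodel exists).

No, not valid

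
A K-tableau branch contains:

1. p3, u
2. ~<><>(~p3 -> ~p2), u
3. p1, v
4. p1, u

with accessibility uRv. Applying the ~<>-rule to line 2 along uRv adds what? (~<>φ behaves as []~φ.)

~<>(~p3 -> ~p2), v

~<>φ behaves as []~φ: propagate the negated body to each accessible world.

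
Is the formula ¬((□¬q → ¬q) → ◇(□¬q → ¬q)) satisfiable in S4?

1. ¬((□¬q → ¬q) → ◇(□¬q → ¬q)), w0
2. □¬q → ¬q, w0
3. ¬◇(□¬q → ¬q), w0
4. ¬(□¬q → ¬q), w0
5. □¬q, w0
6. q, w0
7. ¬q, w0
Accessibility: w0Rw0
Branch closes: q and ¬q both at w0.
All branches of the tableau close; one closing branch shown above.

No, unsatisfiable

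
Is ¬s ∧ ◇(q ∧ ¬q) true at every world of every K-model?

Tableau for the negation ¬(¬s ∧ ◇(q ∧ ¬q)):
1. ¬(¬s ∧ ◇(q ∧ ¬q)), 0
2. ¬◇(q ∧ ¬q), 0
The negation has an open branch (countermodel exists).

Not valid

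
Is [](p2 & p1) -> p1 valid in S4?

Valid

Tableau for the negation ~([](p2 & p1) -> p1):
1. ~([](p2 & p1) -> p1), 0
2. [](p2 & p1), 0   [~->-rule on 1]
3. ~p1, 0   [~->-rule on 1]
4. p2 & p1, 0   [[]-rule on 2 via 0R0]
5. p2, 0   [&-rule on 4]
6. p1, 0   [&-rule on 4]
Accessibility: 0R0
Branch closes: p1 and ~p1 both at 0.
All branches of the negation close; one closing branch shown above.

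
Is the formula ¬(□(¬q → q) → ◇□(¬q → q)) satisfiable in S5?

1. ¬(□(¬q → q) → ◇□(¬q → q)), u
2. □(¬q → q), u
3. ¬◇□(¬q → q), u
4. ¬q → q, u
5. ¬□(¬q → q), u
6. q, u
7. ¬(¬q → q), v
8. ¬q, v
9. ¬q → q, v
10. ¬□(¬q → q), v
11. q, v
Accessibility: uRu, uRv, vRu, vRv
Branch closes: q and ¬q both at v.
All branches of the tableau close; one closing branch shown above.

Unsatisfiable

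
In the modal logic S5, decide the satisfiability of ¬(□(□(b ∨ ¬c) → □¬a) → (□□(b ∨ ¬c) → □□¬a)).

No, unsatisfiable

1. ¬(□(□(b ∨ ¬c) → □¬a) → (□□(b ∨ ¬c) → □□¬a)), w0
2. □(□(b ∨ ¬c) → □¬a), w0
3. ¬(□□(b ∨ ¬c) → □□¬a), w0
4. □□(b ∨ ¬c), w0
5. ¬□□¬a, w0
6. □(b ∨ ¬c) → □¬a, w0
7. □(b ∨ ¬c), w0
8. b ∨ ¬c, w0
9. ¬□(b ∨ ¬c), w0
10. ¬c, w0
11. ¬□¬a, w1
12. □(b ∨ ¬c) → □¬a, w1
13. □(b ∨ ¬c), w1
14. b ∨ ¬c, w1
15. □¬a, w1
16. ¬a, w0
17. ¬a, w1
18. ¬c, w1
19. ¬(b ∨ ¬c), w2
20. ¬b, w2
21. c, w2
22. □(b ∨ ¬c) → □¬a, w2
23. □(b ∨ ¬c), w2
24. b ∨ ¬c, w2
25. ¬a, w2
26. □¬a, w2
27. ¬c, w2
Accessibility: w0Rw0, w0Rw1, w0Rw2, w1Rw0, w1Rw1, w1Rw2, w2Rw0, w2Rw1, w2Rw2
Branch closes: c and ¬c both at w2.
All branches of the tableau close; one closing branch shown above.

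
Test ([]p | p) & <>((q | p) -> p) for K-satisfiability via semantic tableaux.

1. ([]p | p) & <>((q | p) -> p), w0
2. []p | p, w0
3. <>((q | p) -> p), w0
4. p, w0
5. (q | p) -> p, w1
6. p, w1
Accessibility: w0Rw1

Satisfiable (open branch found)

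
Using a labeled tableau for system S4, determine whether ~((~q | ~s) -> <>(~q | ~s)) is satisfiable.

1. ~((~q | ~s) -> <>(~q | ~s)), u
2. ~q | ~s, u
3. ~<>(~q | ~s), u
4. ~(~q | ~s), u
5. q, u
6. s, u
7. ~s, u
Accessibility: uRu
Branch closes: s and ~s both at u.
(One branch shown.) All branches close.

Unsatisfiable (every branch closes)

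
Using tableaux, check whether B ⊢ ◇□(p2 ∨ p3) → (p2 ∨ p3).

Valid in B

Tableau for the negation ¬(◇□(p2 ∨ p3) → (p2 ∨ p3)):
1. ¬(◇□(p2 ∨ p3) → (p2 ∨ p3)), u
2. ◇□(p2 ∨ p3), u   [¬→-rule on 1]
3. ¬(p2 ∨ p3), u   [¬→-rule on 1]
4. ¬p2, u   [¬∨-rule on 3]
5. ¬p3, u   [¬∨-rule on 3]
6. □(p2 ∨ p3), v   [◇-rule on 2: fresh world v, uRv]
7. p2 ∨ p3, u   [□-rule on 6 via vRu]
8. p2 ∨ p3, v   [□-rule on 6 via vRv]
9. p3, u   [∨-rule on 7 (branches; this branch)]
Accessibility: uRu, uRv, vRu, vRv
Branch closes: p3 and ¬p3 both at u.
Every branch of the negation's tableau closes; the branch above is one of them.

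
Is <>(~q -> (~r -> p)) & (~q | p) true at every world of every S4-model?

Invalid (countermodel exists)

Tableau for the negation ~(<>(~q -> (~r -> p)) & (~q | p)):
1. ~(<>(~q -> (~r -> p)) & (~q | p)), w0
2. ~(~q | p), w0   [~&-rule on 1 (branches; this branch)]
3. q, w0   [~|-rule on 2]
4. ~p, w0   [~|-rule on 2]
Accessibility: w0Rw0
The negation has an open branch (countermodel exists).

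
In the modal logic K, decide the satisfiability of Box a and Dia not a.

1. Box a and Dia not a, w0
2. Box a, w0
3. Dia not a, w0
4. not a, w1
5. a, w1
Accessibility: w0Rw1
Branch closes: a and not a both at w1.
All branches of the tableau close; one closing branch shown above.

No, unsatisfiable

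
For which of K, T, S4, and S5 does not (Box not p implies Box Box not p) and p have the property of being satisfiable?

K

T-tableau for the formula:
1. not (Box not p implies Box Box not p) and p, 0
2. not (Box not p implies Box Box not p), 0
3. p, 0
4. Box not p, 0
5. not Box Box not p, 0
6. not p, 0
Accessibility: 0R0
Branch closes: p and not p both at 0.
Every branch closes (one shown): unsatisfiable in T, hence also in S4, S5 (every S4/S5-frame is a T-frame).
K-tableau for the formula:
1. not (Box not p implies Box Box not p) and p, 0
2. not (Box not p implies Box Box not p), 0
3. p, 0
4. Box not p, 0
5. not Box Box not p, 0
6. not Box not p, 1
7. not p, 1
8. p, 2
Accessibility: 0R1, 1R2
Complete open branch: satisfiable in K.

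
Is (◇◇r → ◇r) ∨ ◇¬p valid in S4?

Tableau for the negation ¬((◇◇r → ◇r) ∨ ◇¬p):
1. ¬((◇◇r → ◇r) ∨ ◇¬p), u
2. ¬(◇◇r → ◇r), u
3. ¬◇¬p, u
4. ◇◇r, u
5. ¬◇r, u
6. p, u
7. ¬r, u
8. ◇r, v
9. p, v
10. ¬r, v
11. r, w
12. p, w
13. ¬r, w
Accessibility: uRu, uRv, uRw, vRv, vRw, wRw
Branch closes: r and ¬r both at w.
All branches of the negation close; one closing branch shown above.

Valid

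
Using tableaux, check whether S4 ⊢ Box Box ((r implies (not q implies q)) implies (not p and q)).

Invalid (countermodel exists)

Tableau for the negation not Box Box ((r implies (not q implies q)) implies (not p and q)):
1. not Box Box ((r implies (not q implies q)) implies (not p and q)), w0
2. not Box ((r implies (not q implies q)) implies (not p and q)), w1
3. not ((r implies (not q implies q)) implies (not p and q)), w2
4. r implies (not q implies q), w2
5. not (not p and q), w2
6. not q implies q, w2
7. p, w2
8. q, w2
Accessibility: w0Rw0, w0Rw1, w0Rw2, w1Rw1, w1Rw2, w2Rw2
The negation has an open branch (countermodel exists).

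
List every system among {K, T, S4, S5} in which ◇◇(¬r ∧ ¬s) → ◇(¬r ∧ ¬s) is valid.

S4, S5

T-tableau for the negation ¬(◇◇(¬r ∧ ¬s) → ◇(¬r ∧ ¬s)):
1. ¬(◇◇(¬r ∧ ¬s) → ◇(¬r ∧ ¬s)), 0
2. ◇◇(¬r ∧ ¬s), 0   [¬→-rule on 1]
3. ¬◇(¬r ∧ ¬s), 0   [¬→-rule on 1]
4. ¬(¬r ∧ ¬s), 0   [¬◇-rule on 3 via 0R0]
5. s, 0   [¬∧-rule on 4 (branches; this branch)]
6. ◇(¬r ∧ ¬s), 1   [◇-rule on 2: fresh world 1, 0R1]
7. ¬(¬r ∧ ¬s), 1   [¬◇-rule on 3 via 0R1]
8. s, 1   [¬∧-rule on 7 (branches; this branch)]
9. ¬r ∧ ¬s, 2   [◇-rule on 6: fresh world 2, 1R2]
10. ¬r, 2   [∧-rule on 9]
11. ¬s, 2   [∧-rule on 9]
Accessibility: 0R0, 0R1, 1R1, 1R2, 2R2
Complete open branch: countermodel on a T-frame, so not valid in T, nor in K (the same frame is also a K-frame).
S4-tableau for the negation ¬(◇◇(¬r ∧ ¬s) → ◇(¬r ∧ ¬s)):
1. ¬(◇◇(¬r ∧ ¬s) → ◇(¬r ∧ ¬s)), 0
2. ◇◇(¬r ∧ ¬s), 0   [¬→-rule on 1]
3. ¬◇(¬r ∧ ¬s), 0   [¬→-rule on 1]
4. ¬(¬r ∧ ¬s), 0   [¬◇-rule on 3 via 0R0]
5. s, 0   [¬∧-rule on 4 (branches; this branch)]
6. ◇(¬r ∧ ¬s), 1   [◇-rule on 2: fresh world 1, 0R1]
7. ¬(¬r ∧ ¬s), 1   [¬◇-rule on 3 via 0R1]
8. s, 1   [¬∧-rule on 7 (branches; this branch)]
9. ¬r ∧ ¬s, 2   [◇-rule on 6: fresh world 2, 1R2]
10. ¬r, 2   [∧-rule on 9]
11. ¬s, 2   [∧-rule on 9]
12. ¬(¬r ∧ ¬s), 2   [¬◇-rule on 3 via 0R2]
13. s, 2   [¬∧-rule on 12 (branches; this branch)]
Accessibility: 0R0, 0R1, 0R2, 1R1, 1R2, 2R2
Branch closes: s and ¬s both at 2.
Every branch closes (one shown): valid in S4, hence also in S5 (every theorem of S4 is a theorem of S5).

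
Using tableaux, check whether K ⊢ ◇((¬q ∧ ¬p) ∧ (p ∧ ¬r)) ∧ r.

Not valid

Tableau for the negation ¬(◇((¬q ∧ ¬p) ∧ (p ∧ ¬r)) ∧ r):
1. ¬(◇((¬q ∧ ¬p) ∧ (p ∧ ¬r)) ∧ r), u
2. ¬r, u   [¬∧-rule on 1 (branches; this branch)]
The negation has an open branch (countermodel exists).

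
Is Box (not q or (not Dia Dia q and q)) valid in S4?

Tableau for the negation not Box (not q or (not Dia Dia q and q)):
1. not Box (not q or (not Dia Dia q and q)), 0
2. not (not q or (not Dia Dia q and q)), 1   [neg-Box-rule on 1: fresh world 1, 0R1]
3. q, 1   [neg-or-rule on 2]
4. not (not Dia Dia q and q), 1   [neg-or-rule on 2]
5. Dia Dia q, 1   [neg-and-rule on 4 (branches; this branch)]
6. Dia q, 2   [Dia-rule on 5: fresh world 2, 1R2]
7. q, 3   [Dia-rule on 6: fresh world 3, 2R3]
Accessibility: 0R0, 0R1, 0R2, 0R3, 1R1, 1R2, 1R3, 2R2, 2R3, 3R3
The negation has an open branch (countermodel exists).

No, not valid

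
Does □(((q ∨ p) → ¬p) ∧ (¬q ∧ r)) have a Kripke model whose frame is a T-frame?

1. □(((q ∨ p) → ¬p) ∧ (¬q ∧ r)), u
2. ((q ∨ p) → ¬p) ∧ (¬q ∧ r), u   [□-rule on 1 via uRu]
3. (q ∨ p) → ¬p, u   [∧-rule on 2]
4. ¬q ∧ r, u   [∧-rule on 2]
5. ¬q, u   [∧-rule on 4]
6. r, u   [∧-rule on 4]
7. ¬p, u   [→-rule on 3 (branches; this branch)]
Accessibility: uRu

Satisfiable (open branch found)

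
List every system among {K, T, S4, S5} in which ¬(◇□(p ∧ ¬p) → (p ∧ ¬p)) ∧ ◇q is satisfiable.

K

K-tableau for the formula:
1. ¬(◇□(p ∧ ¬p) → (p ∧ ¬p)) ∧ ◇q, u
2. ¬(◇□(p ∧ ¬p) → (p ∧ ¬p)), u   [∧-rule on 1]
3. ◇q, u   [∧-rule on 1]
4. ◇□(p ∧ ¬p), u   [¬→-rule on 2]
5. ¬(p ∧ ¬p), u   [¬→-rule on 2]
6. p, u   [¬∧-rule on 5 (branches; this branch)]
7. q, v   [◇-rule on 3: fresh world v, uRv]
8. □(p ∧ ¬p), w   [◇-rule on 4: fresh world w, uRw]
Accessibility: uRv, uRw
Complete open branch: satisfiable in K.
T-tableau for the formula:
1. ¬(◇□(p ∧ ¬p) → (p ∧ ¬p)) ∧ ◇q, u
2. ¬(◇□(p ∧ ¬p) → (p ∧ ¬p)), u   [∧-rule on 1]
3. ◇q, u   [∧-rule on 1]
4. ◇□(p ∧ ¬p), u   [¬→-rule on 2]
5. ¬(p ∧ ¬p), u   [¬→-rule on 2]
6. p, u   [¬∧-rule on 5 (branches; this branch)]
7. q, v   [◇-rule on 3: fresh world v, uRv]
8. □(p ∧ ¬p), w   [◇-rule on 4: fresh world w, uRw]
9. p ∧ ¬p, w   [□-rule on 8 via wRw]
10. p, w   [∧-rule on 9]
11. ¬p, w   [∧-rule on 9]
Accessibility: uRu, uRv, uRw, vRv, wRw
Branch closes: p and ¬p both at w.
Every branch closes (one shown): unsatisfiable in T, hence also in S4, S5 (every S4/S5-frame is a T-frame).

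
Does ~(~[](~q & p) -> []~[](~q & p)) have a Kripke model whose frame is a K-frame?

1. ~(~[](~q & p) -> []~[](~q & p)), 0
2. ~[](~q & p), 0
3. ~[]~[](~q & p), 0
4. ~(~q & p), 1
5. ~p, 1
6. [](~q & p), 2
Accessibility: 0R1, 0R2

Satisfiable (open branch found)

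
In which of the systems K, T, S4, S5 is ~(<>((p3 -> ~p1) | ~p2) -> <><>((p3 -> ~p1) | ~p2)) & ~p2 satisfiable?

K

T-tableau for the formula:
1. ~(<>((p3 -> ~p1) | ~p2) -> <><>((p3 -> ~p1) | ~p2)) & ~p2, w0
2. ~(<>((p3 -> ~p1) | ~p2) -> <><>((p3 -> ~p1) | ~p2)), w0   [&-rule on 1]
3. ~p2, w0   [&-rule on 1]
4. <>((p3 -> ~p1) | ~p2), w0   [~->-rule on 2]
5. ~<><>((p3 -> ~p1) | ~p2), w0   [~->-rule on 2]
6. ~<>((p3 -> ~p1) | ~p2), w0   [~<>-rule on 5 via w0Rw0]
7. ~((p3 -> ~p1) | ~p2), w0   [~<>-rule on 6 via w0Rw0]
8. ~(p3 -> ~p1), w0   [~|-rule on 7]
9. p2, w0   [~|-rule on 7]
Accessibility: w0Rw0
Branch closes: p2 and ~p2 both at w0.
Every branch closes (one shown): unsatisfiable in T, hence also in S4, S5 (every S4/S5-frame is a T-frame).
K-tableau for the formula:
1. ~(<>((p3 -> ~p1) | ~p2) -> <><>((p3 -> ~p1) | ~p2)) & ~p2, w0
2. ~(<>((p3 -> ~p1) | ~p2) -> <><>((p3 -> ~p1) | ~p2)), w0   [&-rule on 1]
3. ~p2, w0   [&-rule on 1]
4. <>((p3 -> ~p1) | ~p2), w0   [~->-rule on 2]
5. ~<><>((p3 -> ~p1) | ~p2), w0   [~->-rule on 2]
6. (p3 -> ~p1) | ~p2, w1   [<>-rule on 4: fresh world w1, w0Rw1]
7. ~<>((p3 -> ~p1) | ~p2), w1   [~<>-rule on 5 via w0Rw1]
8. ~p2, w1   [|-rule on 6 (branches; this branch)]
Accessibility: w0Rw1
Complete open branch: satisfiable in K.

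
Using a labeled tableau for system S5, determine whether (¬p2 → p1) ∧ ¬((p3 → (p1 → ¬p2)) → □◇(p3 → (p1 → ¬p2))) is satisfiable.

Unsatisfiable (every branch closes)

1. (¬p2 → p1) ∧ ¬((p3 → (p1 → ¬p2)) → □◇(p3 → (p1 → ¬p2))), w0
2. ¬p2 → p1, w0
3. ¬((p3 → (p1 → ¬p2)) → □◇(p3 → (p1 → ¬p2))), w0
4. p3 → (p1 → ¬p2), w0
5. ¬□◇(p3 → (p1 → ¬p2)), w0
6. p1, w0
7. p1 → ¬p2, w0
8. ¬p2, w0
9. ¬◇(p3 → (p1 → ¬p2)), w1
10. ¬(p3 → (p1 → ¬p2)), w0
11. p3, w0
12. ¬(p1 → ¬p2), w0
13. p2, w0
Accessibility: w0Rw0, w0Rw1, w1Rw0, w1Rw1
Branch closes: p2 and ¬p2 both at w0.
All branches of the tableau close; one closing branch shown above.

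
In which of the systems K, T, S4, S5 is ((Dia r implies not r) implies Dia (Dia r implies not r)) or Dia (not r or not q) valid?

T-tableau for the negation not (((Dia r implies not r) implies Dia (Dia r implies not r)) or Dia (not r or not q)):
1. not (((Dia r implies not r) implies Dia (Dia r implies not r)) or Dia (not r or not q)), w0
2. not ((Dia r implies not r) implies Dia (Dia r implies not r)), w0   [neg-or-rule on 1]
3. not Dia (not r or not q), w0   [neg-or-rule on 1]
4. Dia r implies not r, w0   [neg-implies-rule on 2]
5. not Dia (Dia r implies not r), w0   [neg-implies-rule on 2]
6. not (not r or not q), w0   [neg-Dia-rule on 3 via w0Rw0]
7. r, w0   [neg-or-rule on 6]
8. q, w0   [neg-or-rule on 6]
9. not (Dia r implies not r), w0   [neg-Dia-rule on 5 via w0Rw0]
10. Dia r, w0   [neg-implies-rule on 9]
11. not Dia r, w0   [implies-rule on 4 (branches; this branch)]
12. not r, w0   [neg-Dia-rule on 11 via w0Rw0]
Accessibility: w0Rw0
Branch closes: r and not r both at w0.
Every branch closes (one shown): valid in T, hence also in S4, S5 (every theorem of T is a theorem of S4 and S5).
K-tableau for the negation not (((Dia r implies not r) implies Dia (Dia r implies not r)) or Dia (not r or not q)):
1. not (((Dia r implies not r) implies Dia (Dia r implies not r)) or Dia (not r or not q)), w0
2. not ((Dia r implies not r) implies Dia (Dia r implies not r)), w0   [neg-or-rule on 1]
3. not Dia (not r or not q), w0   [neg-or-rule on 1]
4. Dia r implies not r, w0   [neg-implies-rule on 2]
5. not Dia (Dia r implies not r), w0   [neg-implies-rule on 2]
6. not r, w0   [implies-rule on 4 (branches; this branch)]
Complete open branch: countermodel on a K-frame, so not valid in K.

T, S4, S5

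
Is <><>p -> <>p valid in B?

Tableau for the negation ~(<><>p -> <>p):
1. ~(<><>p -> <>p), 0
2. <><>p, 0
3. ~<>p, 0
4. ~p, 0
5. <>p, 1
6. ~p, 1
7. p, 2
Accessibility: 0R0, 0R1, 1R0, 1R1, 1R2, 2R1, 2R2
The negation has an open branch (countermodel exists).

Invalid (countermodel exists)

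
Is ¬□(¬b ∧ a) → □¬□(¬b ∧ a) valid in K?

Not valid

Tableau for the negation ¬(¬□(¬b ∧ a) → □¬□(¬b ∧ a)):
1. ¬(¬□(¬b ∧ a) → □¬□(¬b ∧ a)), 0
2. ¬□(¬b ∧ a), 0
3. ¬□¬□(¬b ∧ a), 0
4. ¬(¬b ∧ a), 1
5. ¬a, 1
6. □(¬b ∧ a), 2
Accessibility: 0R1, 0R2
The negation has an open branch (countermodel exists).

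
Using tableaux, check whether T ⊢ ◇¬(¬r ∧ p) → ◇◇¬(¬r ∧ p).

Valid in T

Tableau for the negation ¬(◇¬(¬r ∧ p) → ◇◇¬(¬r ∧ p)):
1. ¬(◇¬(¬r ∧ p) → ◇◇¬(¬r ∧ p)), w0
2. ◇¬(¬r ∧ p), w0
3. ¬◇◇¬(¬r ∧ p), w0
4. ¬◇¬(¬r ∧ p), w0
5. ¬r ∧ p, w0
6. ¬r, w0
7. p, w0
8. ¬(¬r ∧ p), w1
9. ¬◇¬(¬r ∧ p), w1
10. ¬r ∧ p, w1
11. ¬r, w1
12. p, w1
13. ¬p, w1
Accessibility: w0Rw0, w0Rw1, w1Rw1
Branch closes: p and ¬p both at w1.
Every branch of the negation's tableau closes; the branch above is one of them.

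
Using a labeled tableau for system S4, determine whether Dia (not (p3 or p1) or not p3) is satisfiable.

1. Dia (not (p3 or p1) or not p3), w0
2. not (p3 or p1) or not p3, w1
3. not p3, w1
Accessibility: w0Rw0, w0Rw1, w1Rw1

Yes, satisfiable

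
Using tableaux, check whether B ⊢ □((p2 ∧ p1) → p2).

Tableau for the negation ¬□((p2 ∧ p1) → p2):
1. ¬□((p2 ∧ p1) → p2), 0
2. ¬((p2 ∧ p1) → p2), 1   [¬□-rule on 1: fresh world 1, 0R1]
3. p2 ∧ p1, 1   [¬→-rule on 2]
4. ¬p2, 1   [¬→-rule on 2]
5. p2, 1   [∧-rule on 3]
6. p1, 1   [∧-rule on 3]
Accessibility: 0R0, 0R1, 1R0, 1R1
Branch closes: p2 and ¬p2 both at 1.
Every branch of the negation's tableau closes; the branch above is one of them.

Valid in B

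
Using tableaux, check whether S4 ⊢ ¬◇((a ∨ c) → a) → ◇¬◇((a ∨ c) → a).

Valid

Tableau for the negation ¬(¬◇((a ∨ c) → a) → ◇¬◇((a ∨ c) → a)):
1. ¬(¬◇((a ∨ c) → a) → ◇¬◇((a ∨ c) → a)), u
2. ¬◇((a ∨ c) → a), u
3. ¬◇¬◇((a ∨ c) → a), u
4. ¬((a ∨ c) → a), u
5. a ∨ c, u
6. ¬a, u
7. ◇((a ∨ c) → a), u
8. c, u
9. (a ∨ c) → a, v
10. ¬((a ∨ c) → a), v
11. a ∨ c, v
12. ¬a, v
13. ◇((a ∨ c) → a), v
14. ¬(a ∨ c), v
15. ¬c, v
16. c, v
Accessibility: uRu, uRv, vRv
Branch closes: c and ¬c both at v.
All branches of the negation close; one closing branch shown above.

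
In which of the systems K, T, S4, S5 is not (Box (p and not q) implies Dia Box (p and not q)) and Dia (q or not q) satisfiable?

T-tableau for the formula:
1. not (Box (p and not q) implies Dia Box (p and not q)) and Dia (q or not q), w0
2. not (Box (p and not q) implies Dia Box (p and not q)), w0
3. Dia (q or not q), w0
4. Box (p and not q), w0
5. not Dia Box (p and not q), w0
6. p and not q, w0
7. p, w0
8. not q, w0
9. not Box (p and not q), w0
10. q or not q, w1
11. p and not q, w1
12. p, w1
13. not q, w1
14. not Box (p and not q), w1
15. not (p and not q), w2
16. p and not q, w2
17. p, w2
18. not q, w2
19. not Box (p and not q), w2
20. q, w2
Accessibility: w0Rw0, w0Rw1, w0Rw2, w1Rw1, w2Rw2
Branch closes: q and not q both at w2.
Every branch closes (one shown): unsatisfiable in T, hence also in S4, S5 (every S4/S5-frame is a T-frame).
K-tableau for the formula:
1. not (Box (p and not q) implies Dia Box (p and not q)) and Dia (q or not q), w0
2. not (Box (p and not q) implies Dia Box (p and not q)), w0
3. Dia (q or not q), w0
4. Box (p and not q), w0
5. not Dia Box (p and not q), w0
6. q or not q, w1
7. p and not q, w1
8. p, w1
9. not q, w1
10. not Box (p and not q), w1
11. not (p and not q), w2
12. q, w2
Accessibility: w0Rw1, w1Rw2
Complete open branch: satisfiable in K.

K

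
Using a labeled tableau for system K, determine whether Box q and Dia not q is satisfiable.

Unsatisfiable

1. Box q and Dia not q, w0
2. Box q, w0
3. Dia not q, w0
4. not q, w1
5. q, w1
Accessibility: w0Rw1
Branch closes: q and not q both at w1.
(One branch shown.) All branches close.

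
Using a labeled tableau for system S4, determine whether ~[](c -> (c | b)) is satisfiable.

1. ~[](c -> (c | b)), w0
2. ~(c -> (c | b)), w1
3. c, w1
4. ~(c | b), w1
5. ~c, w1
6. ~b, w1
Accessibility: w0Rw0, w0Rw1, w1Rw1
Branch closes: c and ~c both at w1.
Every branch closes; the branch above is one of them.

No, unsatisfiable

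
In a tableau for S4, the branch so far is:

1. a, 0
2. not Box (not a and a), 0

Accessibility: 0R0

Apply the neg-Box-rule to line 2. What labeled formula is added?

a fresh world 1 with 0R1, and not (not a and a) at 1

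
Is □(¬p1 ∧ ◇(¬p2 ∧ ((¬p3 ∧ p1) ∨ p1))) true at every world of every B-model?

Not valid

Tableau for the negation ¬□(¬p1 ∧ ◇(¬p2 ∧ ((¬p3 ∧ p1) ∨ p1))):
1. ¬□(¬p1 ∧ ◇(¬p2 ∧ ((¬p3 ∧ p1) ∨ p1))), 0
2. ¬(¬p1 ∧ ◇(¬p2 ∧ ((¬p3 ∧ p1) ∨ p1))), 1
3. ¬◇(¬p2 ∧ ((¬p3 ∧ p1) ∨ p1)), 1
4. ¬(¬p2 ∧ ((¬p3 ∧ p1) ∨ p1)), 0
5. ¬(¬p2 ∧ ((¬p3 ∧ p1) ∨ p1)), 1
6. ¬((¬p3 ∧ p1) ∨ p1), 0
7. ¬(¬p3 ∧ p1), 0
8. ¬p1, 0
9. ¬((¬p3 ∧ p1) ∨ p1), 1
10. ¬(¬p3 ∧ p1), 1
11. ¬p1, 1
Accessibility: 0R0, 0R1, 1R0, 1R1
The negation has an open branch (countermodel exists).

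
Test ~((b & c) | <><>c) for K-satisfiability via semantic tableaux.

Yes, satisfiable

1. ~((b & c) | <><>c), u
2. ~(b & c), u
3. ~<><>c, u
4. ~c, u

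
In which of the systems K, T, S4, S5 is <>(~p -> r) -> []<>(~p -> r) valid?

S5-tableau for the negation ~(<>(~p -> r) -> []<>(~p -> r)):
1. ~(<>(~p -> r) -> []<>(~p -> r)), w0
2. <>(~p -> r), w0   [~->-rule on 1]
3. ~[]<>(~p -> r), w0   [~->-rule on 1]
4. ~p -> r, w1   [<>-rule on 2: fresh world w1, w0Rw1]
5. r, w1   [->-rule on 4 (branches; this branch)]
6. ~<>(~p -> r), w2   [~[]-rule on 3: fresh world w2, w0Rw2]
7. ~(~p -> r), w0   [~<>-rule on 6 via w2Rw0]
8. ~p, w0   [~->-rule on 7]
9. ~r, w0   [~->-rule on 7]
10. ~(~p -> r), w1   [~<>-rule on 6 via w2Rw1]
11. ~p, w1   [~->-rule on 10]
12. ~r, w1   [~->-rule on 10]
Accessibility: w0Rw0, w0Rw1, w0Rw2, w1Rw0, w1Rw1, w1Rw2, w2Rw0, w2Rw1, w2Rw2
Branch closes: r and ~r both at w1.
Every branch closes (one shown): valid in S5.
S4-tableau for the negation ~(<>(~p -> r) -> []<>(~p -> r)):
1. ~(<>(~p -> r) -> []<>(~p -> r)), w0
2. <>(~p -> r), w0   [~->-rule on 1]
3. ~[]<>(~p -> r), w0   [~->-rule on 1]
4. ~p -> r, w1   [<>-rule on 2: fresh world w1, w0Rw1]
5. r, w1   [->-rule on 4 (branches; this branch)]
6. ~<>(~p -> r), w2   [~[]-rule on 3: fresh world w2, w0Rw2]
7. ~(~p -> r), w2   [~<>-rule on 6 via w2Rw2]
8. ~p, w2   [~->-rule on 7]
9. ~r, w2   [~->-rule on 7]
Accessibility: w0Rw0, w0Rw1, w0Rw2, w1Rw1, w2Rw2
Complete open branch: countermodel on an S4-frame, so not valid in S4, nor in K, T (the same frame is also a K-frame and a T-frame).

S5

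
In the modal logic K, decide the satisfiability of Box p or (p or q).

Satisfiable (open branch found)

1. Box p or (p or q), 0
2. p or q, 0   [or-rule on 1 (branches; this branch)]
3. q, 0   [or-rule on 2 (branches; this branch)]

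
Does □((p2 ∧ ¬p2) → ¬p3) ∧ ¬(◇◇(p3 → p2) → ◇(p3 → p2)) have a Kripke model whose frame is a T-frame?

Satisfiable

1. □((p2 ∧ ¬p2) → ¬p3) ∧ ¬(◇◇(p3 → p2) → ◇(p3 → p2)), w0
2. □((p2 ∧ ¬p2) → ¬p3), w0   [∧-rule on 1]
3. ¬(◇◇(p3 → p2) → ◇(p3 → p2)), w0   [∧-rule on 1]
4. ◇◇(p3 → p2), w0   [¬→-rule on 3]
5. ¬◇(p3 → p2), w0   [¬→-rule on 3]
6. (p2 ∧ ¬p2) → ¬p3, w0   [□-rule on 2 via w0Rw0]
7. ¬(p3 → p2), w0   [¬◇-rule on 5 via w0Rw0]
8. p3, w0   [¬→-rule on 7]
9. ¬p2, w0   [¬→-rule on 7]
10. ¬(p2 ∧ ¬p2), w0   [→-rule on 6 (branches; this branch)]
11. ◇(p3 → p2), w1   [◇-rule on 4: fresh world w1, w0Rw1]
12. (p2 ∧ ¬p2) → ¬p3, w1   [□-rule on 2 via w0Rw1]
13. ¬(p3 → p2), w1   [¬◇-rule on 5 via w0Rw1]
14. p3, w1   [¬→-rule on 13]
15. ¬p2, w1   [¬→-rule on 13]
16. ¬(p2 ∧ ¬p2), w1   [→-rule on 12 (branches; this branch)]
17. p3 → p2, w2   [◇-rule on 11: fresh world w2, w1Rw2]
18. p2, w2   [→-rule on 17 (branches; this branch)]
Accessibility: w0Rw0, w0Rw1, w1Rw1, w1Rw2, w2Rw2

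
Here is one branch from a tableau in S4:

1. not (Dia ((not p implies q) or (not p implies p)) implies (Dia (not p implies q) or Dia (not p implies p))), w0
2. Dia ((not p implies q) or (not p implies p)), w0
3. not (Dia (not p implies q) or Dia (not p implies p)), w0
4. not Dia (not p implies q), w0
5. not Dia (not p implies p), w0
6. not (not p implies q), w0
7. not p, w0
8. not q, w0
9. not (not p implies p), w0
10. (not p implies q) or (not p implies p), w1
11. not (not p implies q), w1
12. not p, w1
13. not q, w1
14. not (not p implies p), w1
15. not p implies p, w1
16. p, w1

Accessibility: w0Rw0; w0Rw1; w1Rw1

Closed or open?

Both p and not p appear at w1.

Closed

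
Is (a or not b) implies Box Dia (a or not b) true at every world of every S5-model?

Tableau for the negation not ((a or not b) implies Box Dia (a or not b)):
1. not ((a or not b) implies Box Dia (a or not b)), u
2. a or not b, u   [neg-implies-rule on 1]
3. not Box Dia (a or not b), u   [neg-implies-rule on 1]
4. not b, u   [or-rule on 2 (branches; this branch)]
5. not Dia (a or not b), v   [neg-Box-rule on 3: fresh world v, uRv]
6. not (a or not b), u   [neg-Dia-rule on 5 via vRu]
7. not a, u   [neg-or-rule on 6]
8. b, u   [neg-or-rule on 6]
Accessibility: uRu, uRv, vRu, vRv
Branch closes: b and not b both at u.
Every branch of the negation's tableau closes; the branch above is one of them.

Valid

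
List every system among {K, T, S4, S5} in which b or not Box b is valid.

K-tableau for the negation not (b or not Box b):
1. not (b or not Box b), 0
2. not b, 0
3. Box b, 0
Complete open branch: countermodel on a K-frame, so not valid in K.
T-tableau for the negation not (b or not Box b):
1. not (b or not Box b), 0
2. not b, 0
3. Box b, 0
4. b, 0
Accessibility: 0R0
Branch closes: b and not b both at 0.
Every branch closes (one shown): valid in T, hence also in S4, S5 (every theorem of T is a theorem of S4 and S5).

T, S4, S5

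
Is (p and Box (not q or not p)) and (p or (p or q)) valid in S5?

Not valid

Tableau for the negation not ((p and Box (not q or not p)) and (p or (p or q))):
1. not ((p and Box (not q or not p)) and (p or (p or q))), w0
2. not (p or (p or q)), w0
3. not p, w0
4. not (p or q), w0
5. not q, w0
Accessibility: w0Rw0
The negation has an open branch (countermodel exists).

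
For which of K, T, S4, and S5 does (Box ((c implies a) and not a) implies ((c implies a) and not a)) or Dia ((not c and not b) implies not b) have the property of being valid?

T, S4, S5

T-tableau for the negation not ((Box ((c implies a) and not a) implies ((c implies a) and not a)) or Dia ((not c and not b) implies not b)):
1. not ((Box ((c implies a) and not a) implies ((c implies a) and not a)) or Dia ((not c and not b) implies not b)), w0
2. not (Box ((c implies a) and not a) implies ((c implies a) and not a)), w0
3. not Dia ((not c and not b) implies not b), w0
4. Box ((c implies a) and not a), w0
5. not ((c implies a) and not a), w0
6. not ((not c and not b) implies not b), w0
7. not c and not b, w0
8. b, w0
9. not c, w0
10. not b, w0
Accessibility: w0Rw0
Branch closes: b and not b both at w0.
Every branch closes (one shown): valid in T, hence also in S4, S5 (every theorem of T is a theorem of S4 and S5).
K-tableau for the negation not ((Box ((c implies a) and not a) implies ((c implies a) and not a)) or Dia ((not c and not b) implies not b)):
1. not ((Box ((c implies a) and not a) implies ((c implies a) and not a)) or Dia ((not c and not b) implies not b)), w0
2. not (Box ((c implies a) and not a) implies ((c implies a) and not a)), w0
3. not Dia ((not c and not b) implies not b), w0
4. Box ((c implies a) and not a), w0
5. not ((c implies a) and not a), w0
6. a, w0
Complete open branch: countermodel on a K-frame, so not valid in K.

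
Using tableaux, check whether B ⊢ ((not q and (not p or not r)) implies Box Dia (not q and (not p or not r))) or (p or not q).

Valid

Tableau for the negation not (((not q and (not p or not r)) implies Box Dia (not q and (not p or not r))) or (p or not q)):
1. not (((not q and (not p or not r)) implies Box Dia (not q and (not p or not r))) or (p or not q)), w0
2. not ((not q and (not p or not r)) implies Box Dia (not q and (not p or not r))), w0
3. not (p or not q), w0
4. not q and (not p or not r), w0
5. not Box Dia (not q and (not p or not r)), w0
6. not p, w0
7. q, w0
8. not q, w0
9. not p or not r, w0
Accessibility: w0Rw0
Branch closes: q and not q both at w0.
All branches of the negation close; one closing branch shown above.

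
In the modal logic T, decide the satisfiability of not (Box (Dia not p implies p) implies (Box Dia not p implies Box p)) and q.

1. not (Box (Dia not p implies p) implies (Box Dia not p implies Box p)) and q, 0
2. not (Box (Dia not p implies p) implies (Box Dia not p implies Box p)), 0
3. q, 0
4. Box (Dia not p implies p), 0
5. not (Box Dia not p implies Box p), 0
6. Box Dia not p, 0
7. not Box p, 0
8. Dia not p implies p, 0
9. Dia not p, 0
10. p, 0
11. not p, 1
12. Dia not p implies p, 1
13. Dia not p, 1
14. not Dia not p, 1
15. p, 1
Accessibility: 0R0, 0R1, 1R1
Branch closes: p and not p both at 1.
All branches of the tableau close; one closing branch shown above.

No, unsatisfiable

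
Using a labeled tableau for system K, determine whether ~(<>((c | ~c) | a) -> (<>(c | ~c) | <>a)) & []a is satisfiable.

1. ~(<>((c | ~c) | a) -> (<>(c | ~c) | <>a)) & []a, 0
2. ~(<>((c | ~c) | a) -> (<>(c | ~c) | <>a)), 0   [&-rule on 1]
3. []a, 0   [&-rule on 1]
4. <>((c | ~c) | a), 0   [~->-rule on 2]
5. ~(<>(c | ~c) | <>a), 0   [~->-rule on 2]
6. ~<>(c | ~c), 0   [~|-rule on 5]
7. ~<>a, 0   [~|-rule on 5]
8. (c | ~c) | a, 1   [<>-rule on 4: fresh world 1, 0R1]
9. a, 1   [[]-rule on 3 via 0R1]
10. ~(c | ~c), 1   [~<>-rule on 6 via 0R1]
11. ~c, 1   [~|-rule on 10]
12. c, 1   [~|-rule on 10]
Accessibility: 0R1
Branch closes: c and ~c both at 1.
(One branch shown.) All branches close.

No, unsatisfiable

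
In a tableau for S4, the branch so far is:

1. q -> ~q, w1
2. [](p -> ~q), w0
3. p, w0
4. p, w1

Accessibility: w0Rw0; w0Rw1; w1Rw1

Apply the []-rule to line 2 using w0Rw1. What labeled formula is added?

p -> ~q, w1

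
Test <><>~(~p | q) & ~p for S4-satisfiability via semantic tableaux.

1. <><>~(~p | q) & ~p, 0
2. <><>~(~p | q), 0
3. ~p, 0
4. <>~(~p | q), 1
5. ~(~p | q), 2
6. p, 2
7. ~q, 2
Accessibility: 0R0, 0R1, 0R2, 1R1, 1R2, 2R2

Satisfiable (open branch found)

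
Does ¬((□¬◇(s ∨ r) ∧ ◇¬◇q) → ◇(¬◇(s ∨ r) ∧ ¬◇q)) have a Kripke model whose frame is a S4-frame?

Unsatisfiable

1. ¬((□¬◇(s ∨ r) ∧ ◇¬◇q) → ◇(¬◇(s ∨ r) ∧ ¬◇q)), u
2. □¬◇(s ∨ r) ∧ ◇¬◇q, u
3. ¬◇(¬◇(s ∨ r) ∧ ¬◇q), u
4. □¬◇(s ∨ r), u
5. ◇¬◇q, u
6. ¬(¬◇(s ∨ r) ∧ ¬◇q), u
7. ¬◇(s ∨ r), u
8. ¬(s ∨ r), u
9. ¬s, u
10. ¬r, u
11. ◇q, u
12. ¬◇q, v
13. ¬(¬◇(s ∨ r) ∧ ¬◇q), v
14. ¬◇(s ∨ r), v
15. ¬(s ∨ r), v
16. ¬s, v
17. ¬r, v
18. ¬q, v
19. ◇(s ∨ r), v
20. q, w
21. ¬(¬◇(s ∨ r) ∧ ¬◇q), w
22. ¬◇(s ∨ r), w
23. ¬(s ∨ r), w
24. ¬s, w
25. ¬r, w
26. ◇q, w
27. s ∨ r, x
28. ¬(¬◇(s ∨ r) ∧ ¬◇q), x
29. ¬◇(s ∨ r), x
30. ¬(s ∨ r), x
31. ¬s, x
32. ¬r, x
33. ¬q, x
34. r, x
Accessibility: uRu, uRv, uRw, uRx, vRv, vRx, wRw, xRx
Branch closes: r and ¬r both at x.
Every branch closes; the branch above is one of them.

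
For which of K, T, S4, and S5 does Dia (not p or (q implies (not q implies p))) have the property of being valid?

T-tableau for the negation not Dia (not p or (q implies (not q implies p))):
1. not Dia (not p or (q implies (not q implies p))), u
2. not (not p or (q implies (not q implies p))), u   [neg-Dia-rule on 1 via uRu]
3. p, u   [neg-or-rule on 2]
4. not (q implies (not q implies p)), u   [neg-or-rule on 2]
5. q, u   [neg-implies-rule on 4]
6. not (not q implies p), u   [neg-implies-rule on 4]
7. not q, u   [neg-implies-rule on 6]
8. not p, u   [neg-implies-rule on 6]
Accessibility: uRu
Branch closes: q and not q both at u.
Every branch closes (one shown): valid in T, hence also in S4, S5 (every theorem of T is a theorem of S4 and S5).
K-tableau for the negation not Dia (not p or (q implies (not q implies p))):
1. not Dia (not p or (q implies (not q implies p))), u
Complete open branch: countermodel on a K-frame, so not valid in K.

T, S4, S5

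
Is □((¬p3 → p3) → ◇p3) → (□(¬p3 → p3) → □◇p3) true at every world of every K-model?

Yes, valid

Tableau for the negation ¬(□((¬p3 → p3) → ◇p3) → (□(¬p3 → p3) → □◇p3)):
1. ¬(□((¬p3 → p3) → ◇p3) → (□(¬p3 → p3) → □◇p3)), 0
2. □((¬p3 → p3) → ◇p3), 0
3. ¬(□(¬p3 → p3) → □◇p3), 0
4. □(¬p3 → p3), 0
5. ¬□◇p3, 0
6. ¬◇p3, 1
7. (¬p3 → p3) → ◇p3, 1
8. ¬p3 → p3, 1
9. ◇p3, 1
10. p3, 1
11. p3, 2
12. ¬p3, 2
Accessibility: 0R1, 1R2
Branch closes: p3 and ¬p3 both at 2.
Every branch of the negation's tableau closes; the branch above is one of them.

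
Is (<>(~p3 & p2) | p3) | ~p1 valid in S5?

Not valid

Tableau for the negation ~((<>(~p3 & p2) | p3) | ~p1):
1. ~((<>(~p3 & p2) | p3) | ~p1), 0
2. ~(<>(~p3 & p2) | p3), 0
3. p1, 0
4. ~<>(~p3 & p2), 0
5. ~p3, 0
6. ~(~p3 & p2), 0
7. ~p2, 0
Accessibility: 0R0
The negation has an open branch (countermodel exists).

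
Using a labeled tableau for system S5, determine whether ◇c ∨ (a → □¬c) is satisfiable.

1. ◇c ∨ (a → □¬c), w0
2. a → □¬c, w0   [∨-rule on 1 (branches; this branch)]
3. □¬c, w0   [→-rule on 2 (branches; this branch)]
4. ¬c, w0   [□-rule on 3 via w0Rw0]
Accessibility: w0Rw0

Yes, satisfiable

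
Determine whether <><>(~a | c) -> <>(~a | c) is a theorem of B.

Tableau for the negation ~(<><>(~a | c) -> <>(~a | c)):
1. ~(<><>(~a | c) -> <>(~a | c)), w0
2. <><>(~a | c), w0   [~->-rule on 1]
3. ~<>(~a | c), w0   [~->-rule on 1]
4. ~(~a | c), w0   [~<>-rule on 3 via w0Rw0]
5. a, w0   [~|-rule on 4]
6. ~c, w0   [~|-rule on 4]
7. <>(~a | c), w1   [<>-rule on 2: fresh world w1, w0Rw1]
8. ~(~a | c), w1   [~<>-rule on 3 via w0Rw1]
9. a, w1   [~|-rule on 8]
10. ~c, w1   [~|-rule on 8]
11. ~a | c, w2   [<>-rule on 7: fresh world w2, w1Rw2]
12. c, w2   [|-rule on 11 (branches; this branch)]
Accessibility: w0Rw0, w0Rw1, w1Rw0, w1Rw1, w1Rw2, w2Rw1, w2Rw2
The negation has an open branch (countermodel exists).

Not valid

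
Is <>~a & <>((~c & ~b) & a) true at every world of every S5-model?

Not valid

Tableau for the negation ~(<>~a & <>((~c & ~b) & a)):
1. ~(<>~a & <>((~c & ~b) & a)), w0
2. ~<>((~c & ~b) & a), w0
3. ~((~c & ~b) & a), w0
4. ~a, w0
Accessibility: w0Rw0
The negation has an open branch (countermodel exists).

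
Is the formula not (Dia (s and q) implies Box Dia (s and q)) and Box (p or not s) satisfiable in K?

Satisfiable (open branch found)

1. not (Dia (s and q) implies Box Dia (s and q)) and Box (p or not s), w0
2. not (Dia (s and q) implies Box Dia (s and q)), w0
3. Box (p or not s), w0
4. Dia (s and q), w0
5. not Box Dia (s and q), w0
6. s and q, w1
7. s, w1
8. q, w1
9. p or not s, w1
10. p, w1
11. not Dia (s and q), w2
12. p or not s, w2
13. not s, w2
Accessibility: w0Rw1, w0Rw2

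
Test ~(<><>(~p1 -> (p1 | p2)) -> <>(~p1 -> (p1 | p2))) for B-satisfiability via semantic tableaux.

Satisfiable (open branch found)

1. ~(<><>(~p1 -> (p1 | p2)) -> <>(~p1 -> (p1 | p2))), w0
2. <><>(~p1 -> (p1 | p2)), w0
3. ~<>(~p1 -> (p1 | p2)), w0
4. ~(~p1 -> (p1 | p2)), w0
5. ~p1, w0
6. ~(p1 | p2), w0
7. ~p2, w0
8. <>(~p1 -> (p1 | p2)), w1
9. ~(~p1 -> (p1 | p2)), w1
10. ~p1, w1
11. ~(p1 | p2), w1
12. ~p2, w1
13. ~p1 -> (p1 | p2), w2
14. p1 | p2, w2
15. p2, w2
Accessibility: w0Rw0, w0Rw1, w1Rw0, w1Rw1, w1Rw2, w2Rw1, w2Rw2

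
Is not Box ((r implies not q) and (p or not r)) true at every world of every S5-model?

Not valid

Tableau for the negation Box ((r implies not q) and (p or not r)):
1. Box ((r implies not q) and (p or not r)), w0
2. (r implies not q) and (p or not r), w0   [Box-rule on 1 via w0Rw0]
3. r implies not q, w0   [and-rule on 2]
4. p or not r, w0   [and-rule on 2]
5. not q, w0   [implies-rule on 3 (branches; this branch)]
6. not r, w0   [or-rule on 4 (branches; this branch)]
Accessibility: w0Rw0
The negation has an open branch (countermodel exists).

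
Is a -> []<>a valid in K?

Tableau for the negation ~(a -> []<>a):
1. ~(a -> []<>a), u
2. a, u
3. ~[]<>a, u
4. ~<>a, v
Accessibility: uRv
The negation has an open branch (countermodel exists).

Not valid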